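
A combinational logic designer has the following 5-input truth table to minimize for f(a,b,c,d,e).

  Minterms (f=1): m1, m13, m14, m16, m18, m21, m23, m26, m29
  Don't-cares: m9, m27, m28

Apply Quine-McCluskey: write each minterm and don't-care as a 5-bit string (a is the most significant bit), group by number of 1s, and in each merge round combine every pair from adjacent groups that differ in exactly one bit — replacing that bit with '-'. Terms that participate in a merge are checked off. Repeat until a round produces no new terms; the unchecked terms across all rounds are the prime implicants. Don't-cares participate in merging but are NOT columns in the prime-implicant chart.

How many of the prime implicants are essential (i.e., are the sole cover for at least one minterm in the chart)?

size-2^0 implicants → 00001(✓)  01001(✓)  01101(✓)  01110  10000(✓)  10010(✓)  10101(✓)  10111(✓)  11010(✓)  11011(✓)  11100(✓)  11101(✓)
size-2^1 implicants → -1101  0-001  01-01  1-010  1-101  100-0  101-1  1101-  1110-
Unchecked terms (primes): -1101, 0-001, 01-01, 01110, 1-010, 1-101, 100-0, 101-1, 1101-, 1110-
Minterm coverage:
  m1 ⊆ 0-001 [E]
  m13 ⊆ -1101,01-01
  m14 ⊆ 01110 [E]
  m16 ⊆ 100-0 [E]
  m18 ⊆ 1-010,100-0
  m21 ⊆ 1-101,101-1
  m23 ⊆ 101-1 [E]
  m26 ⊆ 1-010,1101-
  m29 ⊆ -1101,1-101,1110-
E = {0-001, 01110, 100-0, 101-1}

4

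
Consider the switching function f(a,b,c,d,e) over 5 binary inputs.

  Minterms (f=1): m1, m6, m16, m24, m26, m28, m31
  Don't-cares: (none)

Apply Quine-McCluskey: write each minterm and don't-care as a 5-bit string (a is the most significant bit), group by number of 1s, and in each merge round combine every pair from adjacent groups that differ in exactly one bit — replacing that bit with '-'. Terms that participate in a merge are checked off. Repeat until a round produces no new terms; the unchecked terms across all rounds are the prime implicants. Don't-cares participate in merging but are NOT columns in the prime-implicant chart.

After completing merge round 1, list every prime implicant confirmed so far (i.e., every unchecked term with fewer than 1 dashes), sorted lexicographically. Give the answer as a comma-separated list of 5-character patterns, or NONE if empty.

size-2^0 implicants → 00001  00110  10000(✓)  11000(✓)  11010(✓)  11100(✓)  11111
size-2^1 implicants → 1-000  11-00  110-0
Unchecked terms (primes): 00001, 00110, 1-000, 11-00, 110-0, 11111

00001, 00110, 11111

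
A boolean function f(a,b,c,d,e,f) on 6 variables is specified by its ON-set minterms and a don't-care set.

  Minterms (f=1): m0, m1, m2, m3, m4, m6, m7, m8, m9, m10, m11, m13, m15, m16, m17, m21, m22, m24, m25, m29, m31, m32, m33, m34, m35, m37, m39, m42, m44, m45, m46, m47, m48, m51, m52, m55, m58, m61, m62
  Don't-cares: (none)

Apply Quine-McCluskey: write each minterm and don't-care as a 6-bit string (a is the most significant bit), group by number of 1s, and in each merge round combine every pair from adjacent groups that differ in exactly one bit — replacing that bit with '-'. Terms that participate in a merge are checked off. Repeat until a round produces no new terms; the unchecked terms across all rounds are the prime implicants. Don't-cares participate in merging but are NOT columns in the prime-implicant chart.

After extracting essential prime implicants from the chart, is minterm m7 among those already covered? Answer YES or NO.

size-2^0 implicants → 000000(✓)  000001(✓)  000010(✓)  000011(✓)  000100(✓)  000110(✓)  000111(✓)  001000(✓)  001001(✓)  001010(✓)  001011(✓)  001101(✓)  001111(✓)  010000(✓)  010001(✓)  010101(✓)  010110(✓)  011000(✓)  011001(✓)  011101(✓)  011111(✓)  100000(✓)  100001(✓)  100010(✓)  100011(✓)  100101(✓)  100111(✓)  101010(✓)  101100(✓)  101101(✓)  101110(✓)  101111(✓)  110000(✓)  110011(✓)  110100(✓)  110111(✓)  111010(✓)  111101(✓)  111110(✓)
size-2^1 implicants → -00000(✓)  -00001(✓)  -00010(✓)  -00011(✓)  -00111(✓)  -01010(✓)  -01101(✓)  -01111(✓)  -10000(✓)  -11101(✓)  0-0000(✓)  0-0001(✓)  0-0110  0-1000(✓)  0-1001(✓)  0-1101(✓)  0-1111(✓)  00-000(✓)  00-001(✓)  00-010(✓)  00-011(✓)  00-111(✓)  000-00(✓)  000-10(✓)  000-11(✓)  0000-0(✓)  0000-1(✓)  00000-(✓)  00001-(✓)  0001-0(✓)  00011-(✓)  001-01(✓)  001-11(✓)  0010-0(✓)  0010-1(✓)  00100-(✓)  00101-(✓)  0011-1(✓)  01-000(✓)  01-001(✓)  01-101(✓)  010-01(✓)  01000-(✓)  011-01(✓)  01100-(✓)  0111-1(✓)  1-0000(✓)  1-0011(✓)  1-0111(✓)  1-1010(✓)  1-1101(✓)  1-1110(✓)  10-010(✓)  10-101(✓)  10-111(✓)  100-01(✓)  100-11(✓)  1000-0(✓)  1000-1(✓)  10000-(✓)  10001-(✓)  1001-1(✓)  101-10(✓)  1011-0(✓)  1011-1(✓)  10110-(✓)  10111-(✓)  110-00  110-11(✓)  111-10(✓)
size-2^2 implicants → --0000  --1101  -0-010  -0-111  -00-11  -000-0(✓)  -000-1(✓)  -0000-(✓)  -0001-(✓)  -011-1  0--000(✓)  0--001(✓)  0-000-(✓)  0-1-01  0-100-(✓)  0-11-1  00--11  00-0-0(✓)  00-0-1(✓)  00-00-(✓)  00-01-(✓)  000--0  000-1-  0000--(✓)  001--1  0010--(✓)  01--01  01-00-(✓)  1-0-11  1-1-10  10-1-1  100--1  1000--(✓)  1011--
size-2^3 implicants → -000--  0--00-  00-0--
Unchecked terms (primes): --0000, --1101, -0-010, -0-111, -00-11, -000--, -011-1, 0--00-, 0-0110, 0-1-01, 0-11-1, 00--11, 00-0--, 000--0, 000-1-, 001--1, 01--01, 1-0-11, 1-1-10, 10-1-1, 100--1, 1011--, 110-00
Minterm coverage:
  m0 ⊆ --0000,-000--,0--00-,00-0--,000--0
  m1 ⊆ -000--,0--00-,00-0--
  m2 ⊆ -0-010,-000--,00-0--,000--0,000-1-
  m3 ⊆ -00-11,-000--,00--11,00-0--,000-1-
  m4 ⊆ 000--0 [E]
  m6 ⊆ 0-0110,000--0,000-1-
  m7 ⊆ -0-111,-00-11,00--11,000-1-
  m8 ⊆ 0--00-,00-0--
  m9 ⊆ 0--00-,0-1-01,00-0--,001--1
  m10 ⊆ -0-010,00-0--
  m11 ⊆ 00--11,00-0--,001--1
  m13 ⊆ --1101,-011-1,0-1-01,0-11-1,001--1
  m15 ⊆ -0-111,-011-1,0-11-1,00--11,001--1
  m16 ⊆ --0000,0--00-
  m17 ⊆ 0--00-,01--01
  m21 ⊆ 01--01 [E]
  m22 ⊆ 0-0110 [E]
  m24 ⊆ 0--00- [E]
  m25 ⊆ 0--00-,0-1-01,01--01
  m29 ⊆ --1101,0-1-01,0-11-1,01--01
  m31 ⊆ 0-11-1 [E]
  m32 ⊆ --0000,-000--
  m33 ⊆ -000--,100--1
  m34 ⊆ -0-010,-000--
  m35 ⊆ -00-11,-000--,1-0-11,100--1
  m37 ⊆ 10-1-1,100--1
  m39 ⊆ -0-111,-00-11,1-0-11,10-1-1,100--1
  m42 ⊆ -0-010,1-1-10
  m44 ⊆ 1011-- [E]
  m45 ⊆ --1101,-011-1,10-1-1,1011--
  m46 ⊆ 1-1-10,1011--
  m47 ⊆ -0-111,-011-1,10-1-1,1011--
  m48 ⊆ --0000,110-00
  m51 ⊆ 1-0-11 [E]
  m52 ⊆ 110-00 [E]
  m55 ⊆ 1-0-11 [E]
  m58 ⊆ 1-1-10 [E]
  m61 ⊆ --1101 [E]
  m62 ⊆ 1-1-10 [E]
E = {--1101, 0--00-, 0-0110, 0-11-1, 000--0, 01--01, 1-0-11, 1-1-10, 1011--, 110-00}

NO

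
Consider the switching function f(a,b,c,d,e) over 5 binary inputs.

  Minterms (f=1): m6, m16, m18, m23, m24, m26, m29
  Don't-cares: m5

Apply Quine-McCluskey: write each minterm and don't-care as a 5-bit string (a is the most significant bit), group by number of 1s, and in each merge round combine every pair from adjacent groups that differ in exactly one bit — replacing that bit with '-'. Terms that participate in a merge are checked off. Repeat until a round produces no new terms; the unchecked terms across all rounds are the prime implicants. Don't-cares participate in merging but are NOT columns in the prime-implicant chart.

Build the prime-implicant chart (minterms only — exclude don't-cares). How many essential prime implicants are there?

4

size-2^0 implicants → 00101  00110  10000(✓)  10010(✓)  10111  11000(✓)  11010(✓)  11101
size-2^1 implicants → 1-000(✓)  1-010(✓)  100-0(✓)  110-0(✓)
size-2^2 implicants → 1-0-0
Unchecked terms (primes): 00101, 00110, 1-0-0, 10111, 11101
Minterm coverage:
  m6 ⊆ 00110 [E]
  m16 ⊆ 1-0-0 [E]
  m18 ⊆ 1-0-0 [E]
  m23 ⊆ 10111 [E]
  m24 ⊆ 1-0-0 [E]
  m26 ⊆ 1-0-0 [E]
  m29 ⊆ 11101 [E]
E = {00110, 1-0-0, 10111, 11101}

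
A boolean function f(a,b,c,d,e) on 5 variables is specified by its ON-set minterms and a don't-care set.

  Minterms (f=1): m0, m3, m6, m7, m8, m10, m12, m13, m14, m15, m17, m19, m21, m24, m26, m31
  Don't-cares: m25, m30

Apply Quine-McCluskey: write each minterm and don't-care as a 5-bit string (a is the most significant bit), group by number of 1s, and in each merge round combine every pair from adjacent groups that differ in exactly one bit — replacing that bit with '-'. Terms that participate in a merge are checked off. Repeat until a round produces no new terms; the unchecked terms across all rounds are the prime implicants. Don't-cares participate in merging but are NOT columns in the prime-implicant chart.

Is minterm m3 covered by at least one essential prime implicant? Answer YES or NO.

[col 0] 00000*, 00011*, 00110*, 00111*, 01000*, 01010*, 01100*, 01101*, 01110*, 01111*, 10001*, 10011*, 10101*, 11000*, 11001*, 11010*, 11110*, 11111*
[col 1] -0011, -1000*, -1010*, -1110*, -1111*, 0-000, 0-110*, 0-111*, 00-11, 0011-*, 01-00*, 01-10*, 010-0*, 011-0*, 011-1*, 0110-*, 0111-*, 1-001, 10-01, 100-1, 11-10*, 110-0*, 1100-, 1111-*
[col 2] -1-10, -10-0, -111-, 0-11-, 01--0, 011--
Prime implicants: -0011, -1-10, -10-0, -111-, 0-000, 0-11-, 00-11, 01--0, 011--, 1-001, 10-01, 100-1, 1100-
PI chart (minterm → PIs covering it):
  0 | 0-000  (sole → essential)
  3 | -0011,00-11
  6 | 0-11-  (sole → essential)
  7 | 0-11-,00-11
  8 | -10-0,0-000,01--0
  10 | -1-10,-10-0,01--0
  12 | 01--0,011--
  13 | 011--  (sole → essential)
  14 | -1-10,-111-,0-11-,01--0,011--
  15 | -111-,0-11-,011--
  17 | 1-001,10-01,100-1
  19 | -0011,100-1
  21 | 10-01  (sole → essential)
  24 | -10-0,1100-
  26 | -1-10,-10-0
  31 | -111-  (sole → essential)
Essential prime implicants: -111-, 0-000, 0-11-, 011--, 10-01

NO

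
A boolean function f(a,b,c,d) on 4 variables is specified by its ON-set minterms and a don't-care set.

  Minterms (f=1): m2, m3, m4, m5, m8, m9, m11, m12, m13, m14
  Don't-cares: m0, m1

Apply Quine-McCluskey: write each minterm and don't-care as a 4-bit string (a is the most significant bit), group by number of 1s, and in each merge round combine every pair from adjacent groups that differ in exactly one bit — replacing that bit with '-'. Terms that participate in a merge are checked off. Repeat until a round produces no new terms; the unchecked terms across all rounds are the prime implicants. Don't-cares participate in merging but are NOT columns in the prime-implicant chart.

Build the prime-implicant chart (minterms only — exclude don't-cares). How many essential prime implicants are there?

size-2^0 implicants → 0000(✓)  0001(✓)  0010(✓)  0011(✓)  0100(✓)  0101(✓)  1000(✓)  1001(✓)  1011(✓)  1100(✓)  1101(✓)  1110(✓)
size-2^1 implicants → -000(✓)  -001(✓)  -011(✓)  -100(✓)  -101(✓)  0-00(✓)  0-01(✓)  00-0(✓)  00-1(✓)  000-(✓)  001-(✓)  010-(✓)  1-00(✓)  1-01(✓)  10-1(✓)  100-(✓)  11-0  110-(✓)
size-2^2 implicants → --00(✓)  --01(✓)  -0-1  -00-(✓)  -10-(✓)  0-0-(✓)  00--  1-0-(✓)
size-2^3 implicants → --0-
Unchecked terms (primes): --0-, -0-1, 00--, 11-0
Minterm coverage:
  m2 ⊆ 00-- [E]
  m3 ⊆ -0-1,00--
  m4 ⊆ --0- [E]
  m5 ⊆ --0- [E]
  m8 ⊆ --0- [E]
  m9 ⊆ --0-,-0-1
  m11 ⊆ -0-1 [E]
  m12 ⊆ --0-,11-0
  m13 ⊆ --0- [E]
  m14 ⊆ 11-0 [E]
E = {--0-, -0-1, 00--, 11-0}

4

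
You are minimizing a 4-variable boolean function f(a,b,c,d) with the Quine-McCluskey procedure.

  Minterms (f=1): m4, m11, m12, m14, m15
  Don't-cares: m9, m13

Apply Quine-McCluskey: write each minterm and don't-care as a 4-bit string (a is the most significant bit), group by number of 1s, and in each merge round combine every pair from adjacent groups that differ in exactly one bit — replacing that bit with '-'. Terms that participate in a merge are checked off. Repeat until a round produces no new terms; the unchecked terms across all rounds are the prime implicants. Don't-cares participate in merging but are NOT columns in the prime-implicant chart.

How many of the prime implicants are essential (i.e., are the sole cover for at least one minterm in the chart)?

[col 0] 0100*, 1001*, 1011*, 1100*, 1101*, 1110*, 1111*
[col 1] -100, 1-01*, 1-11*, 10-1*, 11-0*, 11-1*, 110-*, 111-*
[col 2] 1--1, 11--
Prime implicants: -100, 1--1, 11--
PI chart (minterm → PIs covering it):
  4 | -100  (sole → essential)
  11 | 1--1  (sole → essential)
  12 | -100,11--
  14 | 11--  (sole → essential)
  15 | 1--1,11--
Essential prime implicants: -100, 1--1, 11--

3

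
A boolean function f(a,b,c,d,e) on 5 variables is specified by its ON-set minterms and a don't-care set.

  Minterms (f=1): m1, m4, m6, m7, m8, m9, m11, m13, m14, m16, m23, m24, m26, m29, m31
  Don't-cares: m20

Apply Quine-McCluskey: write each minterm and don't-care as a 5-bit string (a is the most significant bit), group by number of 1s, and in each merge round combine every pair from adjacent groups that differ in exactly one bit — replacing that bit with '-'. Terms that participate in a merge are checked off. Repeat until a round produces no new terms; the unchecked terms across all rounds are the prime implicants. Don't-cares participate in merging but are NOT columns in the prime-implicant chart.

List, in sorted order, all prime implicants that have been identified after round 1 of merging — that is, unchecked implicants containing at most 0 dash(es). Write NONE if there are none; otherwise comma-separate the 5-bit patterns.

NONE

size-2^0 implicants → 00001(✓)  00100(✓)  00110(✓)  00111(✓)  01000(✓)  01001(✓)  01011(✓)  01101(✓)  01110(✓)  10000(✓)  10100(✓)  10111(✓)  11000(✓)  11010(✓)  11101(✓)  11111(✓)
size-2^1 implicants → -0100  -0111  -1000  -1101  0-001  0-110  001-0  0011-  01-01  010-1  0100-  1-000  1-111  10-00  110-0  111-1
Unchecked terms (primes): -0100, -0111, -1000, -1101, 0-001, 0-110, 001-0, 0011-, 01-01, 010-1, 0100-, 1-000, 1-111, 10-00, 110-0, 111-1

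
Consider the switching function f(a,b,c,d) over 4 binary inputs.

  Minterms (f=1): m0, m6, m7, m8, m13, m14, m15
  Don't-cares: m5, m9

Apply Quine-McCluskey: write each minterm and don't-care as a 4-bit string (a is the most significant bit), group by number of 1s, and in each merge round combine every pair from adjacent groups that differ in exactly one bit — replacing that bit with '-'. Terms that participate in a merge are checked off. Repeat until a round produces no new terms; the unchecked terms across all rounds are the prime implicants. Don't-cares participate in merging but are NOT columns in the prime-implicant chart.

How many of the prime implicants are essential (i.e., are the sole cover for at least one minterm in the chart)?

Round 0: 0000✓ 0101✓ 0110✓ 0111✓ 1000✓ 1001✓ 1101✓ 1110✓ 1111✓
Round 1: -000 -101✓ -110✓ -111✓ 01-1✓ 011-✓ 1-01 100- 11-1✓ 111-✓
Round 2: -1-1 -11-
PIs = {-000, -1-1, -11-, 1-01, 100-}
Coverage chart:
  m0: -000 ←essential
  m6: -11- ←essential
  m7: -1-1,-11-
  m8: -000,100-
  m13: -1-1,1-01
  m14: -11- ←essential
  m15: -1-1,-11-
Essential: -000, -11-

2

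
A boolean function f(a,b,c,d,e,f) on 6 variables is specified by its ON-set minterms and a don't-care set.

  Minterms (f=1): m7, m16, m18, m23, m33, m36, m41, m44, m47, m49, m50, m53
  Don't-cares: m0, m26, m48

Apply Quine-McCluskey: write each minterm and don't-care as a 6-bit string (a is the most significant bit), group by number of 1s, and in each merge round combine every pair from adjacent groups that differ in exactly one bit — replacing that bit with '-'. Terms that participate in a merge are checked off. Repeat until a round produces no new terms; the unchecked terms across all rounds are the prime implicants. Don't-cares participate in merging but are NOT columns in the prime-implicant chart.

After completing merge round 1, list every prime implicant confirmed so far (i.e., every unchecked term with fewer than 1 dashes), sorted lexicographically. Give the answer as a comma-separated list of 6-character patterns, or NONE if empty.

101111

size-2^0 implicants → 000000(✓)  000111(✓)  010000(✓)  010010(✓)  010111(✓)  011010(✓)  100001(✓)  100100(✓)  101001(✓)  101100(✓)  101111  110000(✓)  110001(✓)  110010(✓)  110101(✓)
size-2^1 implicants → -10000(✓)  -10010(✓)  0-0000  0-0111  01-010  0100-0(✓)  1-0001  10-001  10-100  110-01  1100-0(✓)  11000-
size-2^2 implicants → -100-0
Unchecked terms (primes): -100-0, 0-0000, 0-0111, 01-010, 1-0001, 10-001, 10-100, 101111, 110-01, 11000-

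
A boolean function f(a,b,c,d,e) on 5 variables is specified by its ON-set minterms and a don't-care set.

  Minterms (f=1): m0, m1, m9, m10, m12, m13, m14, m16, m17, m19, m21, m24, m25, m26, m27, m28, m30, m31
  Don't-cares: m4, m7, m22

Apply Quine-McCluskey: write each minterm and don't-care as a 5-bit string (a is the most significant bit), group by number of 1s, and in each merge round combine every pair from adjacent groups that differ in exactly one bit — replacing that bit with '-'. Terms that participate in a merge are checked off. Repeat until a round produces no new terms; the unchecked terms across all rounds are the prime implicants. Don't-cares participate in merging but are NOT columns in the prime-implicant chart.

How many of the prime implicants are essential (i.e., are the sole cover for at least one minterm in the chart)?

Round 0: 00000✓ 00001✓ 00100✓ 00111 01001✓ 01010✓ 01100✓ 01101✓ 01110✓ 10000✓ 10001✓ 10011✓ 10101✓ 10110✓ 11000✓ 11001✓ 11010✓ 11011✓ 11100✓ 11110✓ 11111✓
Round 1: -0000✓ -0001✓ -1001✓ -1010✓ -1100✓ -1110✓ 0-001✓ 0-100 00-00 0000-✓ 01-01 01-10✓ 011-0✓ 0110- 1-000✓ 1-001✓ 1-011✓ 1-110 10-01 100-1✓ 1000-✓ 11-00✓ 11-10✓ 11-11✓ 110-0✓ 110-1✓ 1100-✓ 1101-✓ 111-0✓ 1111-✓
Round 2: --001 -000- -1-10 -11-0 1-0-1 1-00- 11--0 11-1- 110--
PIs = {--001, -000-, -1-10, -11-0, 0-100, 00-00, 00111, 01-01, 0110-, 1-0-1, 1-00-, 1-110, 10-01, 11--0, 11-1-, 110--}
Coverage chart:
  m0: -000-,00-00
  m1: --001,-000-
  m9: --001,01-01
  m10: -1-10 ←essential
  m12: -11-0,0-100,0110-
  m13: 01-01,0110-
  m14: -1-10,-11-0
  m16: -000-,1-00-
  m17: --001,-000-,1-0-1,1-00-,10-01
  m19: 1-0-1 ←essential
  m21: 10-01 ←essential
  m24: 1-00-,11--0,110--
  m25: --001,1-0-1,1-00-,110--
  m26: -1-10,11--0,11-1-,110--
  m27: 1-0-1,11-1-,110--
  m28: -11-0,11--0
  m30: -1-10,-11-0,1-110,11--0,11-1-
  m31: 11-1- ←essential
Essential: -1-10, 1-0-1, 10-01, 11-1-

4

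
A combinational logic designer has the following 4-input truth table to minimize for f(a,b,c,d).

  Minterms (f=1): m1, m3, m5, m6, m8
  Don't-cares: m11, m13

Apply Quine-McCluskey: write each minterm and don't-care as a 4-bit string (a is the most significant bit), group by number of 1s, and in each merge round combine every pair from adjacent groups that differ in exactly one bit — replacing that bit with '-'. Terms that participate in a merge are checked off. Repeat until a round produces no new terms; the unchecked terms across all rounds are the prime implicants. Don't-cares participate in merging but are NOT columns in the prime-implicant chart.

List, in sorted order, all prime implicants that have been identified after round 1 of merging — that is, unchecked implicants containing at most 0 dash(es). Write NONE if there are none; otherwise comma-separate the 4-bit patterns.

size-2^0 implicants → 0001(✓)  0011(✓)  0101(✓)  0110  1000  1011(✓)  1101(✓)
size-2^1 implicants → -011  -101  0-01  00-1
Unchecked terms (primes): -011, -101, 0-01, 00-1, 0110, 1000

0110, 1000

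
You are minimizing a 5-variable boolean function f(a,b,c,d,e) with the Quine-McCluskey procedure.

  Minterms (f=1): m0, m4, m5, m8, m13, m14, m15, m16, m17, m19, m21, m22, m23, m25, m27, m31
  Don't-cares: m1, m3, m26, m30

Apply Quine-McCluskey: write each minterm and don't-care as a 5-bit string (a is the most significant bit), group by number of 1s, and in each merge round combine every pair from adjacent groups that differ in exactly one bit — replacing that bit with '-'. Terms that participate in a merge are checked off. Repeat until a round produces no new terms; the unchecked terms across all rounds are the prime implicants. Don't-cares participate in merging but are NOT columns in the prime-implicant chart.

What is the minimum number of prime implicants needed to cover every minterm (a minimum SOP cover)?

[col 0] 00000*, 00001*, 00011*, 00100*, 00101*, 01000*, 01101*, 01110*, 01111*, 10000*, 10001*, 10011*, 10101*, 10110*, 10111*, 11001*, 11010*, 11011*, 11110*, 11111*
[col 1] -0000*, -0001*, -0011*, -0101*, -1110*, -1111*, 0-000, 0-101, 00-00*, 00-01*, 000-1*, 0000-*, 0010-*, 011-1, 0111-*, 1-001*, 1-011*, 1-110*, 1-111*, 10-01*, 10-11*, 100-1*, 1000-*, 101-1*, 1011-*, 11-10*, 11-11*, 110-1*, 1101-*, 1111-*
[col 2] -0-01, -00-1, -000-, -111-, 00-0-, 1--11, 1-0-1, 1-11-, 10--1, 11-1-
Prime implicants: -0-01, -00-1, -000-, -111-, 0-000, 0-101, 00-0-, 011-1, 1--11, 1-0-1, 1-11-, 10--1, 11-1-
PI chart (minterm → PIs covering it):
  0 | -000-,0-000,00-0-
  4 | 00-0-  (sole → essential)
  5 | -0-01,0-101,00-0-
  8 | 0-000  (sole → essential)
  13 | 0-101,011-1
  14 | -111-  (sole → essential)
  15 | -111-,011-1
  16 | -000-  (sole → essential)
  17 | -0-01,-00-1,-000-,1-0-1,10--1
  19 | -00-1,1--11,1-0-1,10--1
  21 | -0-01,10--1
  22 | 1-11-  (sole → essential)
  23 | 1--11,1-11-,10--1
  25 | 1-0-1  (sole → essential)
  27 | 1--11,1-0-1,11-1-
  31 | -111-,1--11,1-11-,11-1-
Essential prime implicants: -000-, -111-, 0-000, 00-0-, 1-0-1, 1-11-
Petrick residual → -0-01, 0-101
Minimum SOP uses 8 PIs: b'd'e + b'c'd' + bcd + a'c'd'e' + a'cd'e + a'b'd' + ac'e + acd

8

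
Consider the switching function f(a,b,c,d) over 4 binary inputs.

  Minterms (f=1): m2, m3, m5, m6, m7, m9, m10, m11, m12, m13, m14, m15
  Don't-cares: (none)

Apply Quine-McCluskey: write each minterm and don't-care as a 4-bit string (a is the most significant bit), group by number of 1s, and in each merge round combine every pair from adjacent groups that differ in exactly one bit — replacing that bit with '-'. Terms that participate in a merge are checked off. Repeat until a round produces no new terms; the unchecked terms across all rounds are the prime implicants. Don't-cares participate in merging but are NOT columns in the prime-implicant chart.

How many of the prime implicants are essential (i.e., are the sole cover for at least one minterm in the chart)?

4

size-2^0 implicants → 0010(✓)  0011(✓)  0101(✓)  0110(✓)  0111(✓)  1001(✓)  1010(✓)  1011(✓)  1100(✓)  1101(✓)  1110(✓)  1111(✓)
size-2^1 implicants → -010(✓)  -011(✓)  -101(✓)  -110(✓)  -111(✓)  0-10(✓)  0-11(✓)  001-(✓)  01-1(✓)  011-(✓)  1-01(✓)  1-10(✓)  1-11(✓)  10-1(✓)  101-(✓)  11-0(✓)  11-1(✓)  110-(✓)  111-(✓)
size-2^2 implicants → --10(✓)  --11(✓)  -01-(✓)  -1-1  -11-(✓)  0-1-(✓)  1--1  1-1-(✓)  11--
size-2^3 implicants → --1-
Unchecked terms (primes): --1-, -1-1, 1--1, 11--
Minterm coverage:
  m2 ⊆ --1- [E]
  m3 ⊆ --1- [E]
  m5 ⊆ -1-1 [E]
  m6 ⊆ --1- [E]
  m7 ⊆ --1-,-1-1
  m9 ⊆ 1--1 [E]
  m10 ⊆ --1- [E]
  m11 ⊆ --1-,1--1
  m12 ⊆ 11-- [E]
  m13 ⊆ -1-1,1--1,11--
  m14 ⊆ --1-,11--
  m15 ⊆ --1-,-1-1,1--1,11--
E = {--1-, -1-1, 1--1, 11--}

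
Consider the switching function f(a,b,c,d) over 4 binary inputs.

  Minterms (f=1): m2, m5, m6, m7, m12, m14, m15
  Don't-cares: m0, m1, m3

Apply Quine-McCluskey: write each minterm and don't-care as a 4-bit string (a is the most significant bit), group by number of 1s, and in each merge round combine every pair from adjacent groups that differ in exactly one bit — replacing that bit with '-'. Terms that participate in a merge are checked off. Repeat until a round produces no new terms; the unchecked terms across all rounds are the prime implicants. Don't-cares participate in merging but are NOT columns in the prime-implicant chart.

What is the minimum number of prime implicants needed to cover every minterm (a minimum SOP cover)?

size-2^0 implicants → 0000(✓)  0001(✓)  0010(✓)  0011(✓)  0101(✓)  0110(✓)  0111(✓)  1100(✓)  1110(✓)  1111(✓)
size-2^1 implicants → -110(✓)  -111(✓)  0-01(✓)  0-10(✓)  0-11(✓)  00-0(✓)  00-1(✓)  000-(✓)  001-(✓)  01-1(✓)  011-(✓)  11-0  111-(✓)
size-2^2 implicants → -11-  0--1  0-1-  00--
Unchecked terms (primes): -11-, 0--1, 0-1-, 00--, 11-0
Minterm coverage:
  m2 ⊆ 0-1-,00--
  m5 ⊆ 0--1 [E]
  m6 ⊆ -11-,0-1-
  m7 ⊆ -11-,0--1,0-1-
  m12 ⊆ 11-0 [E]
  m14 ⊆ -11-,11-0
  m15 ⊆ -11- [E]
E = {-11-, 0--1, 11-0}
Petrick residual → 0-1-
Cover = bc + a'd + a'c + abd'  |cover|=4

4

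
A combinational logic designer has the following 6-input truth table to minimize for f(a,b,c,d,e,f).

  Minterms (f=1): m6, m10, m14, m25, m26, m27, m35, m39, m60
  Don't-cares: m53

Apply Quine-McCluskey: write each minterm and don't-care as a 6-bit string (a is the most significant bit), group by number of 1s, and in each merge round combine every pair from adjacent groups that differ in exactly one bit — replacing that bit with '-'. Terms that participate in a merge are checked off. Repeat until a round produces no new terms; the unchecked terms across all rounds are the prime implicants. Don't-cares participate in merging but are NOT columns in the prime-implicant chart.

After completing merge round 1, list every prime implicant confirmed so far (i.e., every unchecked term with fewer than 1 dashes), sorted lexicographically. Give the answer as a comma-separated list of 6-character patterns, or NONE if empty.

[col 0] 000110*, 001010*, 001110*, 011001*, 011010*, 011011*, 100011*, 100111*, 110101, 111100
[col 1] 0-1010, 00-110, 001-10, 0110-1, 01101-, 100-11
Prime implicants: 0-1010, 00-110, 001-10, 0110-1, 01101-, 100-11, 110101, 111100

110101, 111100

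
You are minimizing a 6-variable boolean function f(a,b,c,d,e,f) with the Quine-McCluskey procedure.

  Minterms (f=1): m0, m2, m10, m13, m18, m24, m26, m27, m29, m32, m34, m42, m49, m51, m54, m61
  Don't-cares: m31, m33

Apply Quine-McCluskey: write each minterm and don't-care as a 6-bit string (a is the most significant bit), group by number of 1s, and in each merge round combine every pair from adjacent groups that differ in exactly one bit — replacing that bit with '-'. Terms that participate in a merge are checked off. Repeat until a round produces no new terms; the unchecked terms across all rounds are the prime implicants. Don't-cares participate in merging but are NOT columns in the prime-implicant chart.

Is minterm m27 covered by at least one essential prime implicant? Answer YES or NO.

NO

Round 0: 000000✓ 000010✓ 001010✓ 001101✓ 010010✓ 011000✓ 011010✓ 011011✓ 011101✓ 011111✓ 100000✓ 100001✓ 100010✓ 101010✓ 110001✓ 110011✓ 110110 111101✓
Round 1: -00000✓ -00010✓ -01010✓ -11101 0-0010✓ 0-1010✓ 0-1101 00-010✓ 0000-0✓ 01-010✓ 011-11 0110-0 01101- 0111-1 1-0001 10-010✓ 1000-0✓ 10000- 1100-1
Round 2: -0-010 -000-0 0--010
PIs = {-0-010, -000-0, -11101, 0--010, 0-1101, 011-11, 0110-0, 01101-, 0111-1, 1-0001, 10000-, 1100-1, 110110}
Coverage chart:
  m0: -000-0 ←essential
  m2: -0-010,-000-0,0--010
  m10: -0-010,0--010
  m13: 0-1101 ←essential
  m18: 0--010 ←essential
  m24: 0110-0 ←essential
  m26: 0--010,0110-0,01101-
  m27: 011-11,01101-
  m29: -11101,0-1101,0111-1
  m32: -000-0,10000-
  m34: -0-010,-000-0
  m42: -0-010 ←essential
  m49: 1-0001,1100-1
  m51: 1100-1 ←essential
  m54: 110110 ←essential
  m61: -11101 ←essential
Essential: -0-010, -000-0, -11101, 0--010, 0-1101, 0110-0, 1100-1, 110110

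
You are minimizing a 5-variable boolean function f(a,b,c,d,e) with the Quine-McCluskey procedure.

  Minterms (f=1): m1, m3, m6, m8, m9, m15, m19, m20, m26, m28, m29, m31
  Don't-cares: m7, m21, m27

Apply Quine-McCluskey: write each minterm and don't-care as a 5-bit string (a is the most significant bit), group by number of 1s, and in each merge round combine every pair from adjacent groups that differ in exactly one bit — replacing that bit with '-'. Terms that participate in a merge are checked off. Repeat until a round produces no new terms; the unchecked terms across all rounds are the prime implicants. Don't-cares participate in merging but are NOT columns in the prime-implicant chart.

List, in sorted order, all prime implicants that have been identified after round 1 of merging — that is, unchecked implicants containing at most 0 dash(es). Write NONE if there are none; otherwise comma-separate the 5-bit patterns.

[col 0] 00001*, 00011*, 00110*, 00111*, 01000*, 01001*, 01111*, 10011*, 10100*, 10101*, 11010*, 11011*, 11100*, 11101*, 11111*
[col 1] -0011, -1111, 0-001, 0-111, 00-11, 000-1, 0011-, 0100-, 1-011, 1-100*, 1-101*, 1010-*, 11-11, 1101-, 111-1, 1110-*
[col 2] 1-10-
Prime implicants: -0011, -1111, 0-001, 0-111, 00-11, 000-1, 0011-, 0100-, 1-011, 1-10-, 11-11, 1101-, 111-1

NONE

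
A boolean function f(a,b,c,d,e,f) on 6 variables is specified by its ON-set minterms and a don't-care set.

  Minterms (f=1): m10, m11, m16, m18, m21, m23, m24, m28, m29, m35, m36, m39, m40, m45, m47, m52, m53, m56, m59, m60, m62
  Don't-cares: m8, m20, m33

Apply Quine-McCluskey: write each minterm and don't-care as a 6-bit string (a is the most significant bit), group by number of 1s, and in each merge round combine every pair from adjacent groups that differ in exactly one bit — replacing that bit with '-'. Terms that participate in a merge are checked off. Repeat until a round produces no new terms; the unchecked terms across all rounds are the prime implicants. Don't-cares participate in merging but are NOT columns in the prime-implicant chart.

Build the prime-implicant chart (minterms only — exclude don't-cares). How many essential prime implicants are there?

[col 0] 001000*, 001010*, 001011*, 010000*, 010010*, 010100*, 010101*, 010111*, 011000*, 011100*, 011101*, 100001*, 100011*, 100100*, 100111*, 101000*, 101101*, 101111*, 110100*, 110101*, 111000*, 111011, 111100*, 111110*
[col 1] -01000*, -10100*, -10101*, -11000*, -11100*, 0-1000*, 0010-0, 00101-, 01-000*, 01-100*, 01-101*, 010-00*, 0100-0, 0101-1, 01010-*, 011-00*, 01110-*, 1-0100, 1-1000*, 10-111, 100-11, 1000-1, 1011-1, 11-100*, 11010-*, 111-00*, 1111-0
[col 2] --1000, -1-100, -1010-, -11-00, 01--00, 01-10-
Prime implicants: --1000, -1-100, -1010-, -11-00, 0010-0, 00101-, 01--00, 01-10-, 0100-0, 0101-1, 1-0100, 10-111, 100-11, 1000-1, 1011-1, 111011, 1111-0
PI chart (minterm → PIs covering it):
  10 | 0010-0,00101-
  11 | 00101-  (sole → essential)
  16 | 01--00,0100-0
  18 | 0100-0  (sole → essential)
  21 | -1010-,01-10-,0101-1
  23 | 0101-1  (sole → essential)
  24 | --1000,-11-00,01--00
  28 | -1-100,-11-00,01--00,01-10-
  29 | 01-10-  (sole → essential)
  35 | 100-11,1000-1
  36 | 1-0100  (sole → essential)
  39 | 10-111,100-11
  40 | --1000  (sole → essential)
  45 | 1011-1  (sole → essential)
  47 | 10-111,1011-1
  52 | -1-100,-1010-,1-0100
  53 | -1010-  (sole → essential)
  56 | --1000,-11-00
  59 | 111011  (sole → essential)
  60 | -1-100,-11-00,1111-0
  62 | 1111-0  (sole → essential)
Essential prime implicants: --1000, -1010-, 00101-, 01-10-, 0100-0, 0101-1, 1-0100, 1011-1, 111011, 1111-0

10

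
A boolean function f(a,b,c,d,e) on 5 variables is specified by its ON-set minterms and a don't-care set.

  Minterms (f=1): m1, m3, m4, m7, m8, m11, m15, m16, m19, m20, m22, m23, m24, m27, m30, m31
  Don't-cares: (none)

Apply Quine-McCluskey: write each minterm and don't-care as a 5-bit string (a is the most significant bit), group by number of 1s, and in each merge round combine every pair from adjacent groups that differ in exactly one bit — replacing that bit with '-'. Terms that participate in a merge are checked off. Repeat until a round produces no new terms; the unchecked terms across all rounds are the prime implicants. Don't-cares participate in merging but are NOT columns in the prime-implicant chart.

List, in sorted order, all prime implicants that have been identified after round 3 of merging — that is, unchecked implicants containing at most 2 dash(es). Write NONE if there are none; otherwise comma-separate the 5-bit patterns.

-0100, -1000, 000-1, 1-000, 1-11-, 10-00, 101-0

Round 0: 00001✓ 00011✓ 00100✓ 00111✓ 01000✓ 01011✓ 01111✓ 10000✓ 10011✓ 10100✓ 10110✓ 10111✓ 11000✓ 11011✓ 11110✓ 11111✓
Round 1: -0011✓ -0100 -0111✓ -1000 -1011✓ -1111✓ 0-011✓ 0-111✓ 00-11✓ 000-1 01-11✓ 1-000 1-011✓ 1-110✓ 1-111✓ 10-00 10-11✓ 101-0 1011-✓ 11-11✓ 1111-✓
Round 2: --011✓ --111✓ -0-11✓ -1-11✓ 0--11✓ 1--11✓ 1-11-
Round 3: ---11
PIs = {---11, -0100, -1000, 000-1, 1-000, 1-11-, 10-00, 101-0}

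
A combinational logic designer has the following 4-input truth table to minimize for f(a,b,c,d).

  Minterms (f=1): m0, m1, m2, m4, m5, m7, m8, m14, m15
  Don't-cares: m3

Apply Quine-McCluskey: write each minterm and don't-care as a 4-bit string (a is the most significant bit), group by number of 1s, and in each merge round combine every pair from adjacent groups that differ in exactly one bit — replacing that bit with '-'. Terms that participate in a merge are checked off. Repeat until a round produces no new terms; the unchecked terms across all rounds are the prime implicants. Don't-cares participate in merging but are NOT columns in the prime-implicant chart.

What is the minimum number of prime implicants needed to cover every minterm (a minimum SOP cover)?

5

Round 0: 0000✓ 0001✓ 0010✓ 0011✓ 0100✓ 0101✓ 0111✓ 1000✓ 1110✓ 1111✓
Round 1: -000 -111 0-00✓ 0-01✓ 0-11✓ 00-0✓ 00-1✓ 000-✓ 001-✓ 01-1✓ 010-✓ 111-
Round 2: 0--1 0-0- 00--
PIs = {-000, -111, 0--1, 0-0-, 00--, 111-}
Coverage chart:
  m0: -000,0-0-,00--
  m1: 0--1,0-0-,00--
  m2: 00-- ←essential
  m4: 0-0- ←essential
  m5: 0--1,0-0-
  m7: -111,0--1
  m8: -000 ←essential
  m14: 111- ←essential
  m15: -111,111-
Essential: -000, 0-0-, 00--, 111-
Petrick residual → -111
Min cover (5 terms): b'c'd' + bcd + a'c' + a'b' + abc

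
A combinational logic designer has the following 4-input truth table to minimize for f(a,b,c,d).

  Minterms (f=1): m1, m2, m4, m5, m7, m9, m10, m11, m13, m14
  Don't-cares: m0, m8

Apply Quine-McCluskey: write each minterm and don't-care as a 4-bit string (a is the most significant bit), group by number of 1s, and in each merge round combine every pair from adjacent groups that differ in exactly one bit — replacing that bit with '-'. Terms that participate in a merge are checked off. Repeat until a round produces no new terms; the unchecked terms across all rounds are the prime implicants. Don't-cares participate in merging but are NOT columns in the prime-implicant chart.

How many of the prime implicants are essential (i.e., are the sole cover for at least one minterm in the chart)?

6

size-2^0 implicants → 0000(✓)  0001(✓)  0010(✓)  0100(✓)  0101(✓)  0111(✓)  1000(✓)  1001(✓)  1010(✓)  1011(✓)  1101(✓)  1110(✓)
size-2^1 implicants → -000(✓)  -001(✓)  -010(✓)  -101(✓)  0-00(✓)  0-01(✓)  00-0(✓)  000-(✓)  01-1  010-(✓)  1-01(✓)  1-10  10-0(✓)  10-1(✓)  100-(✓)  101-(✓)
size-2^2 implicants → --01  -0-0  -00-  0-0-  10--
Unchecked terms (primes): --01, -0-0, -00-, 0-0-, 01-1, 1-10, 10--
Minterm coverage:
  m1 ⊆ --01,-00-,0-0-
  m2 ⊆ -0-0 [E]
  m4 ⊆ 0-0- [E]
  m5 ⊆ --01,0-0-,01-1
  m7 ⊆ 01-1 [E]
  m9 ⊆ --01,-00-,10--
  m10 ⊆ -0-0,1-10,10--
  m11 ⊆ 10-- [E]
  m13 ⊆ --01 [E]
  m14 ⊆ 1-10 [E]
E = {--01, -0-0, 0-0-, 01-1, 1-10, 10--}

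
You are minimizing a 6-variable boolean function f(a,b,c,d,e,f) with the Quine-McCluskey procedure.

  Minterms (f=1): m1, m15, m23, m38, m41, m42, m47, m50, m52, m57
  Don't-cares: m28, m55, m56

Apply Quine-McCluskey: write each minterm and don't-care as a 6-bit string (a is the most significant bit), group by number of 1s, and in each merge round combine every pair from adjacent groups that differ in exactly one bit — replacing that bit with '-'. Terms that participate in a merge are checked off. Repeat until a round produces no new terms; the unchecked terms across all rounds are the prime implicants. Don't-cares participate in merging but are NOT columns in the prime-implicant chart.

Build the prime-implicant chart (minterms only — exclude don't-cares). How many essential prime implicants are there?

size-2^0 implicants → 000001  001111(✓)  010111(✓)  011100  100110  101001(✓)  101010  101111(✓)  110010  110100  110111(✓)  111000(✓)  111001(✓)
size-2^1 implicants → -01111  -10111  1-1001  11100-
Unchecked terms (primes): -01111, -10111, 000001, 011100, 1-1001, 100110, 101010, 110010, 110100, 11100-
Minterm coverage:
  m1 ⊆ 000001 [E]
  m15 ⊆ -01111 [E]
  m23 ⊆ -10111 [E]
  m38 ⊆ 100110 [E]
  m41 ⊆ 1-1001 [E]
  m42 ⊆ 101010 [E]
  m47 ⊆ -01111 [E]
  m50 ⊆ 110010 [E]
  m52 ⊆ 110100 [E]
  m57 ⊆ 1-1001,11100-
E = {-01111, -10111, 000001, 1-1001, 100110, 101010, 110010, 110100}

8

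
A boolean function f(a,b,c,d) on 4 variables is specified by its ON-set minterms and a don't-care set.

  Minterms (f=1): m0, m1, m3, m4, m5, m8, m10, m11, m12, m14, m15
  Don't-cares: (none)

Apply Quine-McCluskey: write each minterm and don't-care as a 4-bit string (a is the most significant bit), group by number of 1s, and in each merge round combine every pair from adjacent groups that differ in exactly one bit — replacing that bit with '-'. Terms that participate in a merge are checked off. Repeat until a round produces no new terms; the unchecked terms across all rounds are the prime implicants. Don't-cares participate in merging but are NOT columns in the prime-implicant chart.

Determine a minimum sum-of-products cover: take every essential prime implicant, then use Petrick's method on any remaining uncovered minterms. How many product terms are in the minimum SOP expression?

[col 0] 0000*, 0001*, 0011*, 0100*, 0101*, 1000*, 1010*, 1011*, 1100*, 1110*, 1111*
[col 1] -000*, -011, -100*, 0-00*, 0-01*, 00-1, 000-*, 010-*, 1-00*, 1-10*, 1-11*, 10-0*, 101-*, 11-0*, 111-*
[col 2] --00, 0-0-, 1--0, 1-1-
Prime implicants: --00, -011, 0-0-, 00-1, 1--0, 1-1-
PI chart (minterm → PIs covering it):
  0 | --00,0-0-
  1 | 0-0-,00-1
  3 | -011,00-1
  4 | --00,0-0-
  5 | 0-0-  (sole → essential)
  8 | --00,1--0
  10 | 1--0,1-1-
  11 | -011,1-1-
  12 | --00,1--0
  14 | 1--0,1-1-
  15 | 1-1-  (sole → essential)
Essential prime implicants: 0-0-, 1-1-
Petrick residual → --00, -011
Minimum SOP uses 4 PIs: c'd' + b'cd + a'c' + ac

4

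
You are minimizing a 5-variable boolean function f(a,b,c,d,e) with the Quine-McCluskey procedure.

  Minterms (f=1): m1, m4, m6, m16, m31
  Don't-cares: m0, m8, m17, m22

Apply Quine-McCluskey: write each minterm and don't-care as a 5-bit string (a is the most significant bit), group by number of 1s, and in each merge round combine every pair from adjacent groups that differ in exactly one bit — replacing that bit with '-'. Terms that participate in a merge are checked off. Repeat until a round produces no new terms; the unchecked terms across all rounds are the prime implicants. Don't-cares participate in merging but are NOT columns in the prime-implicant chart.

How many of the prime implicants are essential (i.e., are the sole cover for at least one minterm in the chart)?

Round 0: 00000✓ 00001✓ 00100✓ 00110✓ 01000✓ 10000✓ 10001✓ 10110✓ 11111
Round 1: -0000✓ -0001✓ -0110 0-000 00-00 0000-✓ 001-0 1000-✓
Round 2: -000-
PIs = {-000-, -0110, 0-000, 00-00, 001-0, 11111}
Coverage chart:
  m1: -000- ←essential
  m4: 00-00,001-0
  m6: -0110,001-0
  m16: -000- ←essential
  m31: 11111 ←essential
Essential: -000-, 11111

2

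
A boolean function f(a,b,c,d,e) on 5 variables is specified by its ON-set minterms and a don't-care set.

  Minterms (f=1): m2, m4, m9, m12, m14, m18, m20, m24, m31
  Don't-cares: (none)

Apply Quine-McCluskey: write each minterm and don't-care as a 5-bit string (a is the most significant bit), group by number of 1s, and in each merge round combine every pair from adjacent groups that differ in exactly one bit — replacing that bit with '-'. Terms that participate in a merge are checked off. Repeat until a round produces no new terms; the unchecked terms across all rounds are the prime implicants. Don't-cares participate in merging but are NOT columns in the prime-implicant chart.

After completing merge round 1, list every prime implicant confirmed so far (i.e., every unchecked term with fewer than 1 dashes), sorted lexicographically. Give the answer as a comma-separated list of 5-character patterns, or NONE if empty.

Round 0: 00010✓ 00100✓ 01001 01100✓ 01110✓ 10010✓ 10100✓ 11000 11111
Round 1: -0010 -0100 0-100 011-0
PIs = {-0010, -0100, 0-100, 01001, 011-0, 11000, 11111}

01001, 11000, 11111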